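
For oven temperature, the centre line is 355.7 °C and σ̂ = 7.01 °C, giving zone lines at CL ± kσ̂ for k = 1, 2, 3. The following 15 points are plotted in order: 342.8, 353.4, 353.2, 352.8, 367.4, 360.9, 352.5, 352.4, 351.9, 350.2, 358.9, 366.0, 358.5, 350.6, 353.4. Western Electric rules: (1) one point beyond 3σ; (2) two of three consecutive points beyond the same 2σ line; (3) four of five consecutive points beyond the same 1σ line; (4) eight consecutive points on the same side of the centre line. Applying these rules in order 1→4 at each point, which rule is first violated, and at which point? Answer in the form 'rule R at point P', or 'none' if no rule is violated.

Zone of each point (C = within 1σ̂, B = 1σ̂–2σ̂, A = 2σ̂–3σ̂, * = beyond 3σ̂; sign = side of CL): 1:-B, 2:-C, 3:-C, 4:-C, 5:+B, 6:+C, 7:-C, 8:-C, 9:-C, 10:-C, 11:+C, 12:+B, 13:+C, 14:-C, 15:-C
No rule fires across all 15 points.

none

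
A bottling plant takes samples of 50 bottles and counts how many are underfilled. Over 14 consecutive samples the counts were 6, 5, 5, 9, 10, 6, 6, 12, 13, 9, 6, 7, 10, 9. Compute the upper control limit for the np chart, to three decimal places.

15.876

p̄ = Σdᵢ / (k·n) = 113 / (14 × 50) = 0.16143
UCL = np̄ + 3·√(np̄(1−p̄)) = 8.0714 + 3 × √(8.0714×0.83857) = 8.0714 + 3 × 2.6016 = 15.8763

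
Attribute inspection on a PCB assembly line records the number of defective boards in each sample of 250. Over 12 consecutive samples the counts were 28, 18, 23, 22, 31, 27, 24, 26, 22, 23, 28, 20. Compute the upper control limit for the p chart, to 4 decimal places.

0.1536

p̄ = Σdᵢ / (k·n) = 292 / (12 × 250) = 0.09733
UCL = p̄ + 3·√(p̄(1−p̄)/n) = 0.09733 + 3 × √(0.09733×0.90267/250) = 0.09733 + 3 × 0.01875 = 0.15357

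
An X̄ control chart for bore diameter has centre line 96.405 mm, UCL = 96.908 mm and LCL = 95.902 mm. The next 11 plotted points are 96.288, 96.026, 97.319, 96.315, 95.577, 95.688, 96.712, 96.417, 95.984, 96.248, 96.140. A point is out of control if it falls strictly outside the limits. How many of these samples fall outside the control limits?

3

Compare each point to [95.902, 96.908]: sample 3 = 97.319 > UCL; sample 5 = 95.577 < LCL; sample 6 = 95.688 < LCL.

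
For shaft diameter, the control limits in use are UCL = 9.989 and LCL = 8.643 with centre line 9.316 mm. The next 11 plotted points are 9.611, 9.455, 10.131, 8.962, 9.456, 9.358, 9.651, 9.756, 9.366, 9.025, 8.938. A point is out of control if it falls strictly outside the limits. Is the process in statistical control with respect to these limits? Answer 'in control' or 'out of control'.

out of control

Compare each point to [8.643, 9.989]: sample 3 = 10.131 > UCL.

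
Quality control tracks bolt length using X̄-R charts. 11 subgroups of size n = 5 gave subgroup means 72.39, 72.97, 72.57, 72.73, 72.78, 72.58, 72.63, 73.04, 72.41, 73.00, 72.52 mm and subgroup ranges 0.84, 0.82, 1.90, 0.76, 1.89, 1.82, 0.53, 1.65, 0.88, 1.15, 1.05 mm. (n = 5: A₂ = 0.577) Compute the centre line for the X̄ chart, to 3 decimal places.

X̄̄ = (72.39 + 72.97 + 72.57 + 72.73 + 72.78 + 72.58 + 72.63 + 73.04 + 72.41 + 73.00 + 72.52) / 11 = 799.6200 / 11 = 72.6927
CL = X̄̄ = 72.6927

72.693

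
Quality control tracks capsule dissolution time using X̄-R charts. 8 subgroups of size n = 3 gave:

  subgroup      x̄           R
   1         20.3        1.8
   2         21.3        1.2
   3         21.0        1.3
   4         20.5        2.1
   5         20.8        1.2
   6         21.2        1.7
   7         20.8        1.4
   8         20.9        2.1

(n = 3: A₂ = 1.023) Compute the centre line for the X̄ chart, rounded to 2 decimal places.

X̄̄ = (20.3 + 21.3 + 21.0 + 20.5 + 20.8 + 21.2 + 20.8 + 20.9) / 8 = 166.8000 / 8 = 20.8500
CL = X̄̄ = 20.8500

20.85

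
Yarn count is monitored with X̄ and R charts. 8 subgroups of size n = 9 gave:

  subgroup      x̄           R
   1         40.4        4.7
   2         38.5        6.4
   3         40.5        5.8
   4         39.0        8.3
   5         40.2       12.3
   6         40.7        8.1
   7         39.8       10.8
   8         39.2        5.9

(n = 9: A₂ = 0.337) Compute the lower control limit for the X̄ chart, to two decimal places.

X̄̄ = (40.4 + 38.5 + 40.5 + 39.0 + 40.2 + 40.7 + 39.8 + 39.2) / 8 = 318.3000 / 8 = 39.7875
R̄ = (4.7 + 6.4 + 5.8 + 8.3 + 12.3 + 8.1 + 10.8 + 5.9) / 8 = 62.3000 / 8 = 7.7875
LCL = X̄̄ − A₂·R̄ = 39.7875 − 0.337 × 7.7875 = 37.1631

37.16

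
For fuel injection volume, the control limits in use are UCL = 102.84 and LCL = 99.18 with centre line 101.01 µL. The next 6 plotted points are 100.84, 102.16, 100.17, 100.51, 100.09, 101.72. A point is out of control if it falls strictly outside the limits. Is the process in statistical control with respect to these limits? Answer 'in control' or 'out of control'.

All 6 points lie within [99.18, 102.84].

in control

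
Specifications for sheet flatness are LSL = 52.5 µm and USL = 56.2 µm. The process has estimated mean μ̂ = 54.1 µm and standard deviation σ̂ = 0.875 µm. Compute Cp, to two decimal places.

Cp = (USL − LSL) / (6σ̂) = (56.2 − 52.5) / (6 × 0.875) = 3.7000 / 5.2500 = 0.7048

0.70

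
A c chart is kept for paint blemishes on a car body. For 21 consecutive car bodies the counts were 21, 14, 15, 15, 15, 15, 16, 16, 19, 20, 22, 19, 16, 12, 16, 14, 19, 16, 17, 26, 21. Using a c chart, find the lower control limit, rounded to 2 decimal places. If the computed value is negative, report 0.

c̄ = (21 + 14 + 15 + 15 + 15 + 15 + 16 + 16 + 19 + 20 + 22 + 19 + 16 + 12 + 16 + 14 + 19 + 16 + 17 + 26 + 21) / 21 = 364 / 21 = 17.3333
LCL = c̄ − 3√c̄ = 17.3333 − 3 × 4.1633 = 4.8433

4.84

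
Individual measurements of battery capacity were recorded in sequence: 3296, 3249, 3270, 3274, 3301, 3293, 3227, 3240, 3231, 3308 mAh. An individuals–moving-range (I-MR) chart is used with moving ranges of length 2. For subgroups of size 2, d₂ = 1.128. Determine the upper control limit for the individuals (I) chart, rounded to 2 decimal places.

3349.28

X̄ = (3296 + 3249 + 3270 + 3274 + 3301 + 3293 + 3227 + 3240 + 3231 + 3308) / 10 = 3268.9000
Moving ranges: 47, 21, 4, 27, 8, 66, 13, 9, 77; M̄R̄ = 272.0000 / 9 = 30.2222
UCL = X̄ + 3·M̄R̄/d₂ = 3268.9000 + 3 × 30.2222 / 1.128 = 3349.2783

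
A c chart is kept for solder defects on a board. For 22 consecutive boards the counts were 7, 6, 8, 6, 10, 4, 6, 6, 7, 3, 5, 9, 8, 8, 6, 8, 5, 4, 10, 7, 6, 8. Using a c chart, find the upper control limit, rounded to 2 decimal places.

14.44

c̄ = (7 + 6 + 8 + 6 + 10 + 4 + 6 + 6 + 7 + 3 + 5 + 9 + 8 + 8 + 6 + 8 + 5 + 4 + 10 + 7 + 6 + 8) / 22 = 147 / 22 = 6.6818
UCL = c̄ + 3√c̄ = 6.6818 + 3 × √6.6818 = 6.6818 + 3 × 2.5849 = 14.4366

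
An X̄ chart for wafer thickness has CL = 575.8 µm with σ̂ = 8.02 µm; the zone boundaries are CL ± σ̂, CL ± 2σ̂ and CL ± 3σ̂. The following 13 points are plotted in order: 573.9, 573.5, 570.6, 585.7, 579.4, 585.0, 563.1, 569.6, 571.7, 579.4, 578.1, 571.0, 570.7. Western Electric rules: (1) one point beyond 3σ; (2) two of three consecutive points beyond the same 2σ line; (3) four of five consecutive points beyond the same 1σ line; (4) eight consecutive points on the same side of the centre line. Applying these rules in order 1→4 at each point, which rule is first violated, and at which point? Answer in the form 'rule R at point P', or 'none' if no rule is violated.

Zone of each point (C = within 1σ̂, B = 1σ̂–2σ̂, A = 2σ̂–3σ̂, * = beyond 3σ̂; sign = side of CL): 1:-C, 2:-C, 3:-C, 4:+B, 5:+C, 6:+B, 7:-B, 8:-C, 9:-C, 10:+C, 11:+C, 12:-C, 13:-C
No rule fires across all 13 points.

none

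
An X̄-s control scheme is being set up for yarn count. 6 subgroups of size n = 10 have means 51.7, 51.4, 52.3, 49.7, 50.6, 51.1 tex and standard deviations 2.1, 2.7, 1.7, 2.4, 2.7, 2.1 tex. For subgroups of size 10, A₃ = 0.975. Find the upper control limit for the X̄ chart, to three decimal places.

X̄̄ = (51.7 + 51.4 + 52.3 + 49.7 + 50.6 + 51.1) / 6 = 51.1333
s̄ = (2.1 + 2.7 + 1.7 + 2.4 + 2.7 + 2.1) / 6 = 2.2833
UCL = X̄̄ + A₃·s̄ = 51.1333 + 0.975 × 2.2833 = 53.3596

53.360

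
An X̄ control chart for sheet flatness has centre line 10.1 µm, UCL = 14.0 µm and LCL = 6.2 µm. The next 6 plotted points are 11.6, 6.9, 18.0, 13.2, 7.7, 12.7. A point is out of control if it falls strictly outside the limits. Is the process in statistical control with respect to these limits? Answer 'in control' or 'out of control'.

Compare each point to [6.2, 14.0]: sample 3 = 18.0 > UCL.

out of control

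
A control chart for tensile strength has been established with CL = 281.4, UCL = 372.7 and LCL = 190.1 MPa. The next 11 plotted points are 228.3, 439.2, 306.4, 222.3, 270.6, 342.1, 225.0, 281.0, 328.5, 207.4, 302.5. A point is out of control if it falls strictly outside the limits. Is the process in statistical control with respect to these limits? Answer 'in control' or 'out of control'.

out of control

Compare each point to [190.1, 372.7]: sample 2 = 439.2 > UCL.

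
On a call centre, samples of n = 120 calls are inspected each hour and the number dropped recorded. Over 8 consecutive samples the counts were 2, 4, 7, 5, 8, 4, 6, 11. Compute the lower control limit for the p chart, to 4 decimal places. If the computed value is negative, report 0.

0.0000

p̄ = Σdᵢ / (k·n) = 47 / (8 × 120) = 0.04896
LCL = p̄ − 3·√(p̄(1−p̄)/n) = 0.04896 − 3 × 0.01970 = -0.01014 → 0 (negative, so LCL = 0)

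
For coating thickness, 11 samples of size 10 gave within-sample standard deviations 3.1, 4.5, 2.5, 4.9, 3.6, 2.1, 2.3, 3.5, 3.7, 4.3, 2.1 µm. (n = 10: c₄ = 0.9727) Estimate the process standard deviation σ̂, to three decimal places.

3.421

s̄ = (3.1 + 4.5 + 2.5 + 4.9 + 3.6 + 2.1 + 2.3 + 3.5 + 3.7 + 4.3 + 2.1) / 11 = 3.3273
σ̂ = s̄ / c₄ = 3.3273 / 0.9727 = 3.4207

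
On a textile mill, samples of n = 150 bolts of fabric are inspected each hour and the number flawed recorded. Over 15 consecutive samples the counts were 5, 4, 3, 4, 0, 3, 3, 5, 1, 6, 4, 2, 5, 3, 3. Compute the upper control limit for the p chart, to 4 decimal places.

0.0591

p̄ = Σdᵢ / (k·n) = 51 / (15 × 150) = 0.02267
UCL = p̄ + 3·√(p̄(1−p̄)/n) = 0.02267 + 3 × √(0.02267×0.97733/150) = 0.02267 + 3 × 0.01215 = 0.05912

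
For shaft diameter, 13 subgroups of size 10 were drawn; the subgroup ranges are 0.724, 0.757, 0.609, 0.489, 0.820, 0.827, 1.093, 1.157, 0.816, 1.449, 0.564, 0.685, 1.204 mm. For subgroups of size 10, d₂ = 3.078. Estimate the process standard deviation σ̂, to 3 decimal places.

R̄ = (0.724 + 0.757 + 0.609 + 0.489 + 0.820 + 0.827 + 1.093 + 1.157 + 0.816 + 1.449 + 0.564 + 0.685 + 1.204) / 13 = 0.8611
σ̂ = R̄ / d₂ = 0.8611 / 3.078 = 0.2798

0.280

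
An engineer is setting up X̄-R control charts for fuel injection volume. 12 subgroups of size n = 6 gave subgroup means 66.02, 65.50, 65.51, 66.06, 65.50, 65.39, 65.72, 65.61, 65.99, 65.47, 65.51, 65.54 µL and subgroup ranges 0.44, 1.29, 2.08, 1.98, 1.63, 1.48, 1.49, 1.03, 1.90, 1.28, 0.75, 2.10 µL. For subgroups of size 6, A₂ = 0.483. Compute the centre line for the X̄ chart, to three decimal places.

X̄̄ = (66.02 + 65.50 + 65.51 + 66.06 + 65.50 + 65.39 + 65.72 + 65.61 + 65.99 + 65.47 + 65.51 + 65.54) / 12 = 787.8200 / 12 = 65.6517
CL = X̄̄ = 65.6517

65.652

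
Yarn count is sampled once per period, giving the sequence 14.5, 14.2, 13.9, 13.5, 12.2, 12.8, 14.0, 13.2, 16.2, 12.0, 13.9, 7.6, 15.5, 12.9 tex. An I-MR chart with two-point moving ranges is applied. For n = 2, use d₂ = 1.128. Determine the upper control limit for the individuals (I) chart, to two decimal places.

19.62

X̄ = (14.5 + 14.2 + 13.9 + 13.5 + 12.2 + 12.8 + 14.0 + 13.2 + 16.2 + 12.0 + 13.9 + 7.6 + 15.5 + 12.9) / 14 = 13.3143
Moving ranges: 0.3, 0.3, 0.4, 1.3, 0.6, 1.2, 0.8, 3.0, 4.2, 1.9, 6.3, 7.9, 2.6; M̄R̄ = 30.8000 / 13 = 2.3692
UCL = X̄ + 3·M̄R̄/d₂ = 13.3143 + 3 × 2.3692 / 1.128 = 19.6154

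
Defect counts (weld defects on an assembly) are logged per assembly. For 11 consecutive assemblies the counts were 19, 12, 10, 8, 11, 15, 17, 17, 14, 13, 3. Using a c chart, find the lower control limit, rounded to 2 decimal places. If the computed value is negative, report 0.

1.97

c̄ = (19 + 12 + 10 + 8 + 11 + 15 + 17 + 17 + 14 + 13 + 3) / 11 = 139 / 11 = 12.6364
LCL = c̄ − 3√c̄ = 12.6364 − 3 × 3.5548 = 1.9721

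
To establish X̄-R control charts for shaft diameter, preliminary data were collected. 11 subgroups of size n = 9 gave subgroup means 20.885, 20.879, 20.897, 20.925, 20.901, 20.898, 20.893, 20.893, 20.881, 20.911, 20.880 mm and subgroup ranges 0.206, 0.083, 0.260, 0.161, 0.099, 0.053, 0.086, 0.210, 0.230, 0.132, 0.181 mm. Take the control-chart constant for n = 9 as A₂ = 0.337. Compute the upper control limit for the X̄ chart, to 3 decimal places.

20.947

X̄̄ = (20.885 + 20.879 + 20.897 + 20.925 + 20.901 + 20.898 + 20.893 + 20.893 + 20.881 + 20.911 + 20.880) / 11 = 229.8430 / 11 = 20.8948
R̄ = (0.206 + 0.083 + 0.260 + 0.161 + 0.099 + 0.053 + 0.086 + 0.210 + 0.230 + 0.132 + 0.181) / 11 = 1.7010 / 11 = 0.1546
UCL = X̄̄ + A₂·R̄ = 20.8948 + 0.337 × 0.1546 = 20.9469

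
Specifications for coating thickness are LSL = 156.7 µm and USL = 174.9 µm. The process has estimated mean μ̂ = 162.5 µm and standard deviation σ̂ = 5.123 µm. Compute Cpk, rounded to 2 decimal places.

Cpu = (USL − μ̂) / (3σ̂) = (174.9 − 162.5) / (3 × 5.123) = 0.8068; Cpl = (μ̂ − LSL) / (3σ̂) = (162.5 − 156.7) / (3 × 5.123) = 0.3774; Cpk = min(Cpu, Cpl) = 0.3774

0.38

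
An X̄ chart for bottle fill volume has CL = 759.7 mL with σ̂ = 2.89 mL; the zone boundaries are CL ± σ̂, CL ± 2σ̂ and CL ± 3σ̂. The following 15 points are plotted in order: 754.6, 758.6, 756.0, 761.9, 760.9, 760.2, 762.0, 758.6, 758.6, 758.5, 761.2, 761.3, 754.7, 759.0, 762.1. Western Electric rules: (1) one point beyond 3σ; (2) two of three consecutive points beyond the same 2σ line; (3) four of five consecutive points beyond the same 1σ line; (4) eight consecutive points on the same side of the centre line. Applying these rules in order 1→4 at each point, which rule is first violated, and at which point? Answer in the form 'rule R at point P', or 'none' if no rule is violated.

none

Zone of each point (C = within 1σ̂, B = 1σ̂–2σ̂, A = 2σ̂–3σ̂, * = beyond 3σ̂; sign = side of CL): 1:-B, 2:-C, 3:-B, 4:+C, 5:+C, 6:+C, 7:+C, 8:-C, 9:-C, 10:-C, 11:+C, 12:+C, 13:-B, 14:-C, 15:+C
No rule fires across all 15 points.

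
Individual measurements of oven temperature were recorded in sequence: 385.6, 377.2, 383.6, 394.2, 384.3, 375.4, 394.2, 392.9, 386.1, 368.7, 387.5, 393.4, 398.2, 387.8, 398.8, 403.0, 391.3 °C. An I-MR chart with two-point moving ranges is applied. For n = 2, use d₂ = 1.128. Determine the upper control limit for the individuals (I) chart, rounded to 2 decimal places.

X̄ = (385.6 + 377.2 + 383.6 + 394.2 + 384.3 + 375.4 + 394.2 + 392.9 + 386.1 + 368.7 + 387.5 + 393.4 + 398.2 + 387.8 + 398.8 + 403.0 + 391.3) / 17 = 388.3647
Moving ranges: 8.4, 6.4, 10.6, 9.9, 8.9, 18.8, 1.3, 6.8, 17.4, 18.8, 5.9, 4.8, 10.4, 11.0, 4.2, 11.7; M̄R̄ = 155.3000 / 16 = 9.7063
UCL = X̄ + 3·M̄R̄/d₂ = 388.3647 + 3 × 9.7063 / 1.128 = 414.1792

414.18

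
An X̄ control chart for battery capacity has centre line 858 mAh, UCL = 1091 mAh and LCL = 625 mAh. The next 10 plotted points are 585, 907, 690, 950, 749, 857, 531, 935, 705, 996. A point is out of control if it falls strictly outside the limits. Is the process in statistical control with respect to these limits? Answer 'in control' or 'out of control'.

Compare each point to [625, 1091]: sample 1 = 585 < LCL; sample 7 = 531 < LCL.

out of control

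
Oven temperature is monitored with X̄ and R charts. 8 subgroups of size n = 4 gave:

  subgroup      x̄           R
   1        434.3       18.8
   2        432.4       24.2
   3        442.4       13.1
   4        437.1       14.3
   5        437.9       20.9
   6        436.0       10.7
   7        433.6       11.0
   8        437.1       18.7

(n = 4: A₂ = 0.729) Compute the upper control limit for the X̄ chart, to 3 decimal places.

X̄̄ = (434.3 + 432.4 + 442.4 + 437.1 + 437.9 + 436.0 + 433.6 + 437.1) / 8 = 3490.8000 / 8 = 436.3500
R̄ = (18.8 + 24.2 + 13.1 + 14.3 + 20.9 + 10.7 + 11.0 + 18.7) / 8 = 131.7000 / 8 = 16.4625
UCL = X̄̄ + A₂·R̄ = 436.3500 + 0.729 × 16.4625 = 448.3512

448.351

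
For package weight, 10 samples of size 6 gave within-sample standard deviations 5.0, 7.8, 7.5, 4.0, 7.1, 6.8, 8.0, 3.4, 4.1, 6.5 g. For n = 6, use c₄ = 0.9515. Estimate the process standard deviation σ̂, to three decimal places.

6.327

s̄ = (5.0 + 7.8 + 7.5 + 4.0 + 7.1 + 6.8 + 8.0 + 3.4 + 4.1 + 6.5) / 10 = 6.0200
σ̂ = s̄ / c₄ = 6.0200 / 0.9515 = 6.3269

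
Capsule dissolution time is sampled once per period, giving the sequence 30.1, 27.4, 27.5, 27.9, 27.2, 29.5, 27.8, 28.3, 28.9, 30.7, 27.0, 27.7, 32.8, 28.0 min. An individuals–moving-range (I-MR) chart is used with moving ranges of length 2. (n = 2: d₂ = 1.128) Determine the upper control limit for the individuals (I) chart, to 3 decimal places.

X̄ = (30.1 + 27.4 + 27.5 + 27.9 + 27.2 + 29.5 + 27.8 + 28.3 + 28.9 + 30.7 + 27.0 + 27.7 + 32.8 + 28.0) / 14 = 28.6286
Moving ranges: 2.7, 0.1, 0.4, 0.7, 2.3, 1.7, 0.5, 0.6, 1.8, 3.7, 0.7, 5.1, 4.8; M̄R̄ = 25.1000 / 13 = 1.9308
UCL = X̄ + 3·M̄R̄/d₂ = 28.6286 + 3 × 1.9308 / 1.128 = 33.7636

33.764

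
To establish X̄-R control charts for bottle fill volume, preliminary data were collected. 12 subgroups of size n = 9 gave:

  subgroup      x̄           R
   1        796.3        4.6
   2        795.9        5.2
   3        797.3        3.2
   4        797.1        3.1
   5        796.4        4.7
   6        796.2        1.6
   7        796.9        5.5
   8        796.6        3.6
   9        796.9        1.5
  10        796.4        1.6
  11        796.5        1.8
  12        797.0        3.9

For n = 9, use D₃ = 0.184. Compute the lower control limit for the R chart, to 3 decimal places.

R̄ = (4.6 + 5.2 + 3.2 + 3.1 + 4.7 + 1.6 + 5.5 + 3.6 + 1.5 + 1.6 + 1.8 + 3.9) / 12 = 40.3000 / 12 = 3.3583
LCL_R = D₃·R̄ = 0.184 × 3.3583 = 0.6179

0.618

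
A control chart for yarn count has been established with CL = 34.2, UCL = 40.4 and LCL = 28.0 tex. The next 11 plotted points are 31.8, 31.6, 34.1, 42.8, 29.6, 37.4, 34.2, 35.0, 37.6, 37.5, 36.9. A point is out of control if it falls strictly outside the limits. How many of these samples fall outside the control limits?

1

Compare each point to [28.0, 40.4]: sample 4 = 42.8 > UCL.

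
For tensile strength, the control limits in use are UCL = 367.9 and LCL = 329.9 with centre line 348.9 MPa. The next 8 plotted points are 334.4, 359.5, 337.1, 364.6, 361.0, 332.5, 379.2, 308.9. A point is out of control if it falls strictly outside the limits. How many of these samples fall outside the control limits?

2

Compare each point to [329.9, 367.9]: sample 7 = 379.2 > UCL; sample 8 = 308.9 < LCL.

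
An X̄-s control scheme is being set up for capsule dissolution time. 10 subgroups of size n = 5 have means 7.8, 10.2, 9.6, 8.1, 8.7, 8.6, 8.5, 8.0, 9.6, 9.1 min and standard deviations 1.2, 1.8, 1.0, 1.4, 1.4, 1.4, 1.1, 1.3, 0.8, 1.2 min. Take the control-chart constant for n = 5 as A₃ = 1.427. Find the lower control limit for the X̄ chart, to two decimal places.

X̄̄ = (7.8 + 10.2 + 9.6 + 8.1 + 8.7 + 8.6 + 8.5 + 8.0 + 9.6 + 9.1) / 10 = 8.8200
s̄ = (1.2 + 1.8 + 1.0 + 1.4 + 1.4 + 1.4 + 1.1 + 1.3 + 0.8 + 1.2) / 10 = 1.2600
LCL = X̄̄ − A₃·s̄ = 8.8200 − 1.427 × 1.2600 = 7.0220

7.02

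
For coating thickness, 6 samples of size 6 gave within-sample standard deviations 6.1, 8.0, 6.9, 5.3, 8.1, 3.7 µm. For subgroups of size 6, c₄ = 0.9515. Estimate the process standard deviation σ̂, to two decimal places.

6.67

s̄ = (6.1 + 8.0 + 6.9 + 5.3 + 8.1 + 3.7) / 6 = 6.3500
σ̂ = s̄ / c₄ = 6.3500 / 0.9515 = 6.6737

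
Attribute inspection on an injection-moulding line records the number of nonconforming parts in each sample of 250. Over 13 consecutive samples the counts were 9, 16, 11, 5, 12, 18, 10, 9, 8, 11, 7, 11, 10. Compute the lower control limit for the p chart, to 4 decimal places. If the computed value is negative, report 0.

0.0040

p̄ = Σdᵢ / (k·n) = 137 / (13 × 250) = 0.04215
LCL = p̄ − 3·√(p̄(1−p̄)/n) = 0.04215 − 3 × 0.01271 = 0.00403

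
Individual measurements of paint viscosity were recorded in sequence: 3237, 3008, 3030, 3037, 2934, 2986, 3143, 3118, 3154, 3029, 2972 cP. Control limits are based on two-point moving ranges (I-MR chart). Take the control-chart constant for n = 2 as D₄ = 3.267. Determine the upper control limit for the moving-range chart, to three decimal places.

Moving ranges: 229, 22, 7, 103, 52, 157, 25, 36, 125, 57; M̄R̄ = 813.0000 / 10 = 81.3000
UCL_MR = D₄·M̄R̄ = 3.267 × 81.3000 = 265.6071

265.607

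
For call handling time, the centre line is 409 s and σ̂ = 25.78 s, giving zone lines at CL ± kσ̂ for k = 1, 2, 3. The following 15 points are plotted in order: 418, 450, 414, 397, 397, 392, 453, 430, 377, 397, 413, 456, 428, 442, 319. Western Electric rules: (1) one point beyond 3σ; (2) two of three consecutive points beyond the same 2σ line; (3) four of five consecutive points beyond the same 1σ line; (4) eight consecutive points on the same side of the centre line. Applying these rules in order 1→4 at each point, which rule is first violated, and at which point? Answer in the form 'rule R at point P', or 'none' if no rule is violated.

rule 1 at point 15

Zone of each point (C = within 1σ̂, B = 1σ̂–2σ̂, A = 2σ̂–3σ̂, * = beyond 3σ̂; sign = side of CL): 1:+C, 2:+B, 3:+C, 4:-C, 5:-C, 6:-C, 7:+B, 8:+C, 9:-B, 10:-C, 11:+C, 12:+B, 13:+C, 14:+B, 15:-*
Rule 1 (one point beyond the 3σ limits) is satisfied at point 15.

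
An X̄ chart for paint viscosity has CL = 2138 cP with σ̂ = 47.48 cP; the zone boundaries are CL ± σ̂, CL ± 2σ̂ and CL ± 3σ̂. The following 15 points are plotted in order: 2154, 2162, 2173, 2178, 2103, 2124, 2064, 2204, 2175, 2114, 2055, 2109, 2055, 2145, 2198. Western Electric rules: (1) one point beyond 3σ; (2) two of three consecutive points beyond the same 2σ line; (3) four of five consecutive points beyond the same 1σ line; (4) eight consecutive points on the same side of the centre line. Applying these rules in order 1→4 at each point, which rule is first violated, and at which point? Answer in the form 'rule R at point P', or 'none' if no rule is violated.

none

Zone of each point (C = within 1σ̂, B = 1σ̂–2σ̂, A = 2σ̂–3σ̂, * = beyond 3σ̂; sign = side of CL): 1:+C, 2:+C, 3:+C, 4:+C, 5:-C, 6:-C, 7:-B, 8:+B, 9:+C, 10:-C, 11:-B, 12:-C, 13:-B, 14:+C, 15:+B
No rule fires across all 15 points.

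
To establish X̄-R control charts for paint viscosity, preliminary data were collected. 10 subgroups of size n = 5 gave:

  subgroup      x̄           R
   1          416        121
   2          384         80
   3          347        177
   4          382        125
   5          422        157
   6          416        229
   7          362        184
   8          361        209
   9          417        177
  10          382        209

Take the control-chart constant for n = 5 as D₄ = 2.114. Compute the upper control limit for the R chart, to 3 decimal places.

R̄ = (121 + 80 + 177 + 125 + 157 + 229 + 184 + 209 + 177 + 209) / 10 = 1668.0000 / 10 = 166.8000
UCL_R = D₄·R̄ = 2.114 × 166.8000 = 352.6152

352.615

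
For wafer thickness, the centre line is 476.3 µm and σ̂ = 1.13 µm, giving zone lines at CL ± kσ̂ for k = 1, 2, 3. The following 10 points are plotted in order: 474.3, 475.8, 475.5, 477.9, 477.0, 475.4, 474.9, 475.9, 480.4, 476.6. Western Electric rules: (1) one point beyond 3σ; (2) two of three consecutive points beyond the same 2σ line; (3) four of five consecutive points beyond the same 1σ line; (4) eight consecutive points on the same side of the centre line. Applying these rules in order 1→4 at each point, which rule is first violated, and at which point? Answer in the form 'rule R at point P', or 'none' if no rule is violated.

Zone of each point (C = within 1σ̂, B = 1σ̂–2σ̂, A = 2σ̂–3σ̂, * = beyond 3σ̂; sign = side of CL): 1:-B, 2:-C, 3:-C, 4:+B, 5:+C, 6:-C, 7:-B, 8:-C, 9:+*, 10:+C
Rule 1 (one point beyond the 3σ limits) is satisfied at point 9.

rule 1 at point 9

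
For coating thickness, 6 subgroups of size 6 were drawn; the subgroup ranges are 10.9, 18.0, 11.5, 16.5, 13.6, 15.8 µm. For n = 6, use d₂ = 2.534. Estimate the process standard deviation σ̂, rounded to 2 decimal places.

5.68

R̄ = (10.9 + 18.0 + 11.5 + 16.5 + 13.6 + 15.8) / 6 = 14.3833
σ̂ = R̄ / d₂ = 14.3833 / 2.534 = 5.6761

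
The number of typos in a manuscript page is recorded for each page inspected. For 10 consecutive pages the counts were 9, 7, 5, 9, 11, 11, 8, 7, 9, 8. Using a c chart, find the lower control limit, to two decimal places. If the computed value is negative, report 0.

0.00

c̄ = (9 + 7 + 5 + 9 + 11 + 11 + 8 + 7 + 9 + 8) / 10 = 84 / 10 = 8.4000
LCL = c̄ − 3√c̄ = 8.4000 − 3 × 2.8983 = -0.2948 → 0 (cannot be negative)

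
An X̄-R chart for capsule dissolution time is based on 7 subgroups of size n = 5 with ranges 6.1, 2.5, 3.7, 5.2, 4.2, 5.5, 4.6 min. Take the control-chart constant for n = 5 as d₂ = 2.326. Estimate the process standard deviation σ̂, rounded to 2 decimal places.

R̄ = (6.1 + 2.5 + 3.7 + 5.2 + 4.2 + 5.5 + 4.6) / 7 = 4.5429
σ̂ = R̄ / d₂ = 4.5429 / 2.326 = 1.9531

1.95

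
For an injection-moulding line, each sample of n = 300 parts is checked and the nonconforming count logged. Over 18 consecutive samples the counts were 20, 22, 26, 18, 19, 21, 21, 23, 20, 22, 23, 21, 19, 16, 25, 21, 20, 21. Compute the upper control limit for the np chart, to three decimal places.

34.258

p̄ = Σdᵢ / (k·n) = 378 / (18 × 300) = 0.07000
UCL = np̄ + 3·√(np̄(1−p̄)) = 21.0000 + 3 × √(21.0000×0.93000) = 21.0000 + 3 × 4.4193 = 34.2578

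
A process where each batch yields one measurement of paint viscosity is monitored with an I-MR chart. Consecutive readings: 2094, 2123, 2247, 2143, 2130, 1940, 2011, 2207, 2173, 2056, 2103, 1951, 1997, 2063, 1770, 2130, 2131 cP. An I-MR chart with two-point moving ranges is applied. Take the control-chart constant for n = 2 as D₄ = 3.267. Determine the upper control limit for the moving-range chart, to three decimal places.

Moving ranges: 29, 124, 104, 13, 190, 71, 196, 34, 117, 47, 152, 46, 66, 293, 360, 1; M̄R̄ = 1843.0000 / 16 = 115.1875
UCL_MR = D₄·M̄R̄ = 3.267 × 115.1875 = 376.3176

376.318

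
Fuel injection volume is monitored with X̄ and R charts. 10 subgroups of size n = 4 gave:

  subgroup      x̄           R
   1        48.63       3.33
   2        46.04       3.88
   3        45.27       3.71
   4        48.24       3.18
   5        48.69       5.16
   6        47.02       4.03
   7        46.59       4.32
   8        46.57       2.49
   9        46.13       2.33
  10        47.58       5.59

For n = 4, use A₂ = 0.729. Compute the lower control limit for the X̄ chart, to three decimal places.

X̄̄ = (48.63 + 46.04 + 45.27 + 48.24 + 48.69 + 47.02 + 46.59 + 46.57 + 46.13 + 47.58) / 10 = 470.7600 / 10 = 47.0760
R̄ = (3.33 + 3.88 + 3.71 + 3.18 + 5.16 + 4.03 + 4.32 + 2.49 + 2.33 + 5.59) / 10 = 38.0200 / 10 = 3.8020
LCL = X̄̄ − A₂·R̄ = 47.0760 − 0.729 × 3.8020 = 44.3043

44.304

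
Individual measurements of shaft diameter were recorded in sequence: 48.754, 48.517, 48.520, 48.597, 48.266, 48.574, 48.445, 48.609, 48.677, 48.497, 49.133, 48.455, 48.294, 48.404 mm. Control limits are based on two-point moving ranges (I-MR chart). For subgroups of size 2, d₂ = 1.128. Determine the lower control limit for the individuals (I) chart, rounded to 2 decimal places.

X̄ = (48.754 + 48.517 + 48.520 + 48.597 + 48.266 + 48.574 + 48.445 + 48.609 + 48.677 + 48.497 + 49.133 + 48.455 + 48.294 + 48.404) / 14 = 48.5530
Moving ranges: 0.237, 0.003, 0.077, 0.331, 0.308, 0.129, 0.164, 0.068, 0.180, 0.636, 0.678, 0.161, 0.110; M̄R̄ = 3.0820 / 13 = 0.2371
LCL = X̄ − 3·M̄R̄/d₂ = 48.5530 − 3 × 0.2371 / 1.128 = 47.9225

47.92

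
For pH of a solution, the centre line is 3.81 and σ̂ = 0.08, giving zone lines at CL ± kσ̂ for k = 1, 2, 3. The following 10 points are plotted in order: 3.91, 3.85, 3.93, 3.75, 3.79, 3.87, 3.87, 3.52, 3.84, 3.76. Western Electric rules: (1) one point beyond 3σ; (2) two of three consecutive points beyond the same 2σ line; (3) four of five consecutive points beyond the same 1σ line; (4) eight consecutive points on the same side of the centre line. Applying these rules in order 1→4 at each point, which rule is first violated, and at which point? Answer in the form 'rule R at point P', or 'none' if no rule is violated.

rule 1 at point 8

Zone of each point (C = within 1σ̂, B = 1σ̂–2σ̂, A = 2σ̂–3σ̂, * = beyond 3σ̂; sign = side of CL): 1:+B, 2:+C, 3:+B, 4:-C, 5:-C, 6:+C, 7:+C, 8:-*, 9:+C, 10:-C
Rule 1 (one point beyond the 3σ limits) is satisfied at point 8.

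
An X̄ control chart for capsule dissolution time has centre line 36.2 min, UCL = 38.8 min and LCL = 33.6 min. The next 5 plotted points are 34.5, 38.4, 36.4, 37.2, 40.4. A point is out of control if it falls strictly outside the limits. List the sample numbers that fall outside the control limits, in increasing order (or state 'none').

Compare each point to [33.6, 38.8]: sample 5 = 40.4 > UCL.

5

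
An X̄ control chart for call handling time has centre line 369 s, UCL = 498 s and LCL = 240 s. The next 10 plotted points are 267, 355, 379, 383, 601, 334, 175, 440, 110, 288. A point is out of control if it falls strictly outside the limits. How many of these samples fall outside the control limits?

3

Compare each point to [240, 498]: sample 5 = 601 > UCL; sample 7 = 175 < LCL; sample 9 = 110 < LCL.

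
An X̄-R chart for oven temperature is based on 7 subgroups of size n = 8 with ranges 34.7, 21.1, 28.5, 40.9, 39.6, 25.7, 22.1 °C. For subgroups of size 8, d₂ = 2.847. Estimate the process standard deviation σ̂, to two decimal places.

R̄ = (34.7 + 21.1 + 28.5 + 40.9 + 39.6 + 25.7 + 22.1) / 7 = 30.3714
σ̂ = R̄ / d₂ = 30.3714 / 2.847 = 10.6679

10.67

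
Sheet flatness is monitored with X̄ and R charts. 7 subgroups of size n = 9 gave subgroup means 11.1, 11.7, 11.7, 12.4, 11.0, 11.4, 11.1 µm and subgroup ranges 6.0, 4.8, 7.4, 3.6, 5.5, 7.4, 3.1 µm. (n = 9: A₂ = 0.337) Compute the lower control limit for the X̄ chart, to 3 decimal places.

9.666

X̄̄ = (11.1 + 11.7 + 11.7 + 12.4 + 11.0 + 11.4 + 11.1) / 7 = 80.4000 / 7 = 11.4857
R̄ = (6.0 + 4.8 + 7.4 + 3.6 + 5.5 + 7.4 + 3.1) / 7 = 37.8000 / 7 = 5.4000
LCL = X̄̄ − A₂·R̄ = 11.4857 − 0.337 × 5.4000 = 9.6659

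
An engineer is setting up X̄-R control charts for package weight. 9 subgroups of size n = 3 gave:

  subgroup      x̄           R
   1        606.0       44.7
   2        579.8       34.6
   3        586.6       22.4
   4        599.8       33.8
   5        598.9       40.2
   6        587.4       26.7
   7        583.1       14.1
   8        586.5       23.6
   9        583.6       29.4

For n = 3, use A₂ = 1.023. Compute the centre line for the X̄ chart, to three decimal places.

590.189

X̄̄ = (606.0 + 579.8 + 586.6 + 599.8 + 598.9 + 587.4 + 583.1 + 586.5 + 583.6) / 9 = 5311.7000 / 9 = 590.1889
CL = X̄̄ = 590.1889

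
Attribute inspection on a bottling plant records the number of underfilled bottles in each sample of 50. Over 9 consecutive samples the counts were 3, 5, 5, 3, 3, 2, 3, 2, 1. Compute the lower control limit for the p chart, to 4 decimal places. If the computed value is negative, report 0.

0.0000

p̄ = Σdᵢ / (k·n) = 27 / (9 × 50) = 0.06000
LCL = p̄ − 3·√(p̄(1−p̄)/n) = 0.06000 − 3 × 0.03359 = -0.04076 → 0 (negative, so LCL = 0)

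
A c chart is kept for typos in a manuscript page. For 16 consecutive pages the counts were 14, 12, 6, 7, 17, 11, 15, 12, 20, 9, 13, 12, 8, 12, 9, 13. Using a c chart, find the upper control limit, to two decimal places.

c̄ = (14 + 12 + 6 + 7 + 17 + 11 + 15 + 12 + 20 + 9 + 13 + 12 + 8 + 12 + 9 + 13) / 16 = 190 / 16 = 11.8750
UCL = c̄ + 3√c̄ = 11.8750 + 3 × √11.8750 = 11.8750 + 3 × 3.4460 = 22.2130

22.21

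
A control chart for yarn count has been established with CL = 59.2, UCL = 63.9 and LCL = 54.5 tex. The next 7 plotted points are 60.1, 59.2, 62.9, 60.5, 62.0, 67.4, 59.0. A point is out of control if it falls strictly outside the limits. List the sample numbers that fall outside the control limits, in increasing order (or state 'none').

6

Compare each point to [54.5, 63.9]: sample 6 = 67.4 > UCL.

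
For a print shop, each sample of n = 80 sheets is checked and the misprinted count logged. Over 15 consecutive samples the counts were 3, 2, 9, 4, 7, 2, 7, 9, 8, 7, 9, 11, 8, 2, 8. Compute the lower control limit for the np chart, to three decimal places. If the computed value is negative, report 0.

p̄ = Σdᵢ / (k·n) = 96 / (15 × 80) = 0.08000
LCL = np̄ − 3·√(np̄(1−p̄)) = 6.4000 − 3 × 2.4265 = -0.8796 → 0 (negative, so LCL = 0)

0.000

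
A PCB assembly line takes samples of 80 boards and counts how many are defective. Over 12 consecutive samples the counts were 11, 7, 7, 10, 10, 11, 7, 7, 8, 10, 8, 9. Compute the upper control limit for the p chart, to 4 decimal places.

p̄ = Σdᵢ / (k·n) = 105 / (12 × 80) = 0.10938
UCL = p̄ + 3·√(p̄(1−p̄)/n) = 0.10938 + 3 × √(0.10938×0.89062/80) = 0.10938 + 3 × 0.03489 = 0.21406

0.2141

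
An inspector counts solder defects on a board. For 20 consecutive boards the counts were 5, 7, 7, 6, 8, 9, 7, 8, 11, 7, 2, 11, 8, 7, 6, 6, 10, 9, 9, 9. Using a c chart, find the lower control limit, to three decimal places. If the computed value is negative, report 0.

0.000

c̄ = (5 + 7 + 7 + 6 + 8 + 9 + 7 + 8 + 11 + 7 + 2 + 11 + 8 + 7 + 6 + 6 + 10 + 9 + 9 + 9) / 20 = 152 / 20 = 7.6000
LCL = c̄ − 3√c̄ = 7.6000 − 3 × 2.7568 = -0.6704 → 0 (cannot be negative)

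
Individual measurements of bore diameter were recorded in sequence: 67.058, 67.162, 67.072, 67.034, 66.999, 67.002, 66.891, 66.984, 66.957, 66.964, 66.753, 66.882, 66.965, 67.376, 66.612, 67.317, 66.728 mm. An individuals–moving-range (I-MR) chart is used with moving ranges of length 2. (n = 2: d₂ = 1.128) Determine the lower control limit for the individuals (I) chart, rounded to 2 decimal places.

66.42

X̄ = (67.058 + 67.162 + 67.072 + 67.034 + 66.999 + 67.002 + 66.891 + 66.984 + 66.957 + 66.964 + 66.753 + 66.882 + 66.965 + 67.376 + 66.612 + 67.317 + 66.728) / 17 = 66.9856
Moving ranges: 0.104, 0.090, 0.038, 0.035, 0.003, 0.111, 0.093, 0.027, 0.007, 0.211, 0.129, 0.083, 0.411, 0.764, 0.705, 0.589; M̄R̄ = 3.4000 / 16 = 0.2125
LCL = X̄ − 3·M̄R̄/d₂ = 66.9856 − 3 × 0.2125 / 1.128 = 66.4205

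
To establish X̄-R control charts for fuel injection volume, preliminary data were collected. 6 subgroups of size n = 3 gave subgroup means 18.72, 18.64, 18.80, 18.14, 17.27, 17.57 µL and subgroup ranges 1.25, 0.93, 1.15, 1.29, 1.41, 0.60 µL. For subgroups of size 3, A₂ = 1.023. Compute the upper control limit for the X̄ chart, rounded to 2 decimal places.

X̄̄ = (18.72 + 18.64 + 18.80 + 18.14 + 17.27 + 17.57) / 6 = 109.1400 / 6 = 18.1900
R̄ = (1.25 + 0.93 + 1.15 + 1.29 + 1.41 + 0.60) / 6 = 6.6300 / 6 = 1.1050
UCL = X̄̄ + A₂·R̄ = 18.1900 + 1.023 × 1.1050 = 19.3204

19.32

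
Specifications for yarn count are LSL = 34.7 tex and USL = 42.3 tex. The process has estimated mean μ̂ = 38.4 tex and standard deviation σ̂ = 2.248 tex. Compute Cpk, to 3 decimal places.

0.549

Cpu = (USL − μ̂) / (3σ̂) = (42.3 − 38.4) / (3 × 2.248) = 0.5783; Cpl = (μ̂ − LSL) / (3σ̂) = (38.4 − 34.7) / (3 × 2.248) = 0.5486; Cpk = min(Cpu, Cpl) = 0.5486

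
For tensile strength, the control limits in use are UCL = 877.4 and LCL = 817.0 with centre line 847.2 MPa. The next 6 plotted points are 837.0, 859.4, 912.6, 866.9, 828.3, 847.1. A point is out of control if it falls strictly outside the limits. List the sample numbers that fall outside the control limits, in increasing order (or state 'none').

3

Compare each point to [817.0, 877.4]: sample 3 = 912.6 > UCL.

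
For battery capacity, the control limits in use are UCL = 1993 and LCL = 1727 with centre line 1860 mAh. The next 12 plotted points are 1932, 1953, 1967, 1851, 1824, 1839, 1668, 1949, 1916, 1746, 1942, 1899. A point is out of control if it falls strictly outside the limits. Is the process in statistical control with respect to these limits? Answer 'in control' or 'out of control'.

out of control

Compare each point to [1727, 1993]: sample 7 = 1668 < LCL.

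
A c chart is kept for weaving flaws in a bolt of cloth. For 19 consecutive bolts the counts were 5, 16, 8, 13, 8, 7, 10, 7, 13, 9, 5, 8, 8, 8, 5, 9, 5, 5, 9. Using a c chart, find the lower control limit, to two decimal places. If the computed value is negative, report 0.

c̄ = (5 + 16 + 8 + 13 + 8 + 7 + 10 + 7 + 13 + 9 + 5 + 8 + 8 + 8 + 5 + 9 + 5 + 5 + 9) / 19 = 158 / 19 = 8.3158
LCL = c̄ − 3√c̄ = 8.3158 − 3 × 2.8837 = -0.3353 → 0 (cannot be negative)

0.00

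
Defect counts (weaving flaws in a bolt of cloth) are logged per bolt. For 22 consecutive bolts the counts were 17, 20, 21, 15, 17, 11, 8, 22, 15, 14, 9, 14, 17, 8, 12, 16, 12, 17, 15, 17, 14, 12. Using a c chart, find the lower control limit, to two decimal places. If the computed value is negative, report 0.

3.19

c̄ = (17 + 20 + 21 + 15 + 17 + 11 + 8 + 22 + 15 + 14 + 9 + 14 + 17 + 8 + 12 + 16 + 12 + 17 + 15 + 17 + 14 + 12) / 22 = 323 / 22 = 14.6818
LCL = c̄ − 3√c̄ = 14.6818 − 3 × 3.8317 = 3.1868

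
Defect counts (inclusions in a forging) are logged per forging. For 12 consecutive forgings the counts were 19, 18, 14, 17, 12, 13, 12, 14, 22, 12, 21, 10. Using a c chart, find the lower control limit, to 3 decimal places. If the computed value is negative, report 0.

c̄ = (19 + 18 + 14 + 17 + 12 + 13 + 12 + 14 + 22 + 12 + 21 + 10) / 12 = 184 / 12 = 15.3333
LCL = c̄ − 3√c̄ = 15.3333 − 3 × 3.9158 = 3.5860

3.586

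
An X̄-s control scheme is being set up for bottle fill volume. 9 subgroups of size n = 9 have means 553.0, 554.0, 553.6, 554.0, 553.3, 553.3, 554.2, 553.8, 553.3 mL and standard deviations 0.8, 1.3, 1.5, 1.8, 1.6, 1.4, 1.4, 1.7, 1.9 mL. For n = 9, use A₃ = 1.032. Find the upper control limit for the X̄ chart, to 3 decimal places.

555.148

X̄̄ = (553.0 + 554.0 + 553.6 + 554.0 + 553.3 + 553.3 + 554.2 + 553.8 + 553.3) / 9 = 553.6111
s̄ = (0.8 + 1.3 + 1.5 + 1.8 + 1.6 + 1.4 + 1.4 + 1.7 + 1.9) / 9 = 1.4889
UCL = X̄̄ + A₃·s̄ = 553.6111 + 1.032 × 1.4889 = 555.1476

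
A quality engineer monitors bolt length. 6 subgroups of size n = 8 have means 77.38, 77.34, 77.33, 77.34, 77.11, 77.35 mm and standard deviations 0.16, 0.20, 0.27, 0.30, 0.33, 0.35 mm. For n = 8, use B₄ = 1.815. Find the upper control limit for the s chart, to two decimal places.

0.49

s̄ = (0.16 + 0.20 + 0.27 + 0.30 + 0.33 + 0.35) / 6 = 0.2683
UCL_s = B₄·s̄ = 1.815 × 0.2683 = 0.4870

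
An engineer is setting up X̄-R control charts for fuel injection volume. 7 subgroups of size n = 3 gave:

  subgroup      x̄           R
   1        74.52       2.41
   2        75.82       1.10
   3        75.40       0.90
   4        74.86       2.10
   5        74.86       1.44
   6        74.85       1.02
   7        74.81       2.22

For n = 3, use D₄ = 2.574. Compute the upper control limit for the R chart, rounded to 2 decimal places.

R̄ = (2.41 + 1.10 + 0.90 + 2.10 + 1.44 + 1.02 + 2.22) / 7 = 11.1900 / 7 = 1.5986
UCL_R = D₄·R̄ = 2.574 × 1.5986 = 4.1147

4.11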